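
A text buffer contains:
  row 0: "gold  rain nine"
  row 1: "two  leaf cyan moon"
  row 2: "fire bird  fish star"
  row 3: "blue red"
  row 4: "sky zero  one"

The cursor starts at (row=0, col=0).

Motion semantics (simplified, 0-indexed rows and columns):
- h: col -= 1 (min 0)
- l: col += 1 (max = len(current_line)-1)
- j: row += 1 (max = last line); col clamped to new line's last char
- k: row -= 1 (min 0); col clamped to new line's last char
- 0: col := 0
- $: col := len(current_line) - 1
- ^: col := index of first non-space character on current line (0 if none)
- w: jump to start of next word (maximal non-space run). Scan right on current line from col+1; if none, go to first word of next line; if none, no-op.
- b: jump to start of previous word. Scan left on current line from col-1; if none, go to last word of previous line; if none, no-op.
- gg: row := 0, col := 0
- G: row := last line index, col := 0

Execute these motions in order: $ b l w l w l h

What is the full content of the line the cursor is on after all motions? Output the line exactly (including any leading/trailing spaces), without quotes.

Answer: two  leaf cyan moon

Derivation:
After 1 ($): row=0 col=14 char='e'
After 2 (b): row=0 col=11 char='n'
After 3 (l): row=0 col=12 char='i'
After 4 (w): row=1 col=0 char='t'
After 5 (l): row=1 col=1 char='w'
After 6 (w): row=1 col=5 char='l'
After 7 (l): row=1 col=6 char='e'
After 8 (h): row=1 col=5 char='l'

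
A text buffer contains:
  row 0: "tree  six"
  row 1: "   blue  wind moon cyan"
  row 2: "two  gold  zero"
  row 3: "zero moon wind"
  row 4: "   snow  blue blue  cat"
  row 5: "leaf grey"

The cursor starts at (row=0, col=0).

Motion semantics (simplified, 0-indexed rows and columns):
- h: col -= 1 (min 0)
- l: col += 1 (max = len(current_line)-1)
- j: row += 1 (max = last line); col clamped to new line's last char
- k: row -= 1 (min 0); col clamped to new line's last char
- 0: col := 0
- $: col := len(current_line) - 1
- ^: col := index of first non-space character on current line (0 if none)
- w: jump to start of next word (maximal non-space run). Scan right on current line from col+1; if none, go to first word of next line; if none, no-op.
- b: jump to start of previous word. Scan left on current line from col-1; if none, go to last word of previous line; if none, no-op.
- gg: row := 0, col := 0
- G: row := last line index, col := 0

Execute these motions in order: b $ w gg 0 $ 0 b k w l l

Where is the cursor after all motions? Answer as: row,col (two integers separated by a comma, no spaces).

After 1 (b): row=0 col=0 char='t'
After 2 ($): row=0 col=8 char='x'
After 3 (w): row=1 col=3 char='b'
After 4 (gg): row=0 col=0 char='t'
After 5 (0): row=0 col=0 char='t'
After 6 ($): row=0 col=8 char='x'
After 7 (0): row=0 col=0 char='t'
After 8 (b): row=0 col=0 char='t'
After 9 (k): row=0 col=0 char='t'
After 10 (w): row=0 col=6 char='s'
After 11 (l): row=0 col=7 char='i'
After 12 (l): row=0 col=8 char='x'

Answer: 0,8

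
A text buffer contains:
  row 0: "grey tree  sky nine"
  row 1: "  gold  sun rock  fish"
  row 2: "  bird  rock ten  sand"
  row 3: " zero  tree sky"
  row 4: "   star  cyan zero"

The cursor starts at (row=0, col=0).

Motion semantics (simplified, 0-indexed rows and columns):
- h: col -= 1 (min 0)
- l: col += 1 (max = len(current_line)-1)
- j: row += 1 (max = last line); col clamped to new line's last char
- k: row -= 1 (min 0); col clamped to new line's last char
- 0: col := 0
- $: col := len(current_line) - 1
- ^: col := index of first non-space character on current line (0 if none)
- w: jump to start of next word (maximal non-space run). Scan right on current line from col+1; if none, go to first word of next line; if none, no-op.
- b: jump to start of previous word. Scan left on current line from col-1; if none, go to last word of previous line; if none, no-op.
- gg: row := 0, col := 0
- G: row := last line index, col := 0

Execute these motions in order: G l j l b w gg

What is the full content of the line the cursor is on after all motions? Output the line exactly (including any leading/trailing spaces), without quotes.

After 1 (G): row=4 col=0 char='_'
After 2 (l): row=4 col=1 char='_'
After 3 (j): row=4 col=1 char='_'
After 4 (l): row=4 col=2 char='_'
After 5 (b): row=3 col=12 char='s'
After 6 (w): row=4 col=3 char='s'
After 7 (gg): row=0 col=0 char='g'

Answer: grey tree  sky nine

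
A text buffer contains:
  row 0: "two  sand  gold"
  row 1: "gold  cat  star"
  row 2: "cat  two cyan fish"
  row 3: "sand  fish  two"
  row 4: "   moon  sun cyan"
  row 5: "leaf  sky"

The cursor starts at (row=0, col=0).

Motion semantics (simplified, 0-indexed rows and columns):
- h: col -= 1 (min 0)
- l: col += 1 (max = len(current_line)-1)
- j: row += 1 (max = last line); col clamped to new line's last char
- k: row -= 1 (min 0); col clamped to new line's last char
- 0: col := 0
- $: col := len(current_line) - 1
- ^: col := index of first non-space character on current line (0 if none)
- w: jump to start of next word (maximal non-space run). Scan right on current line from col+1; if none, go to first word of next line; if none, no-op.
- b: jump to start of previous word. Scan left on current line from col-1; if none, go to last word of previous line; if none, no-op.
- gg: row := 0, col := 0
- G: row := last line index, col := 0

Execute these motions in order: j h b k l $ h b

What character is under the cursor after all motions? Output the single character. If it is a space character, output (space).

Answer: g

Derivation:
After 1 (j): row=1 col=0 char='g'
After 2 (h): row=1 col=0 char='g'
After 3 (b): row=0 col=11 char='g'
After 4 (k): row=0 col=11 char='g'
After 5 (l): row=0 col=12 char='o'
After 6 ($): row=0 col=14 char='d'
After 7 (h): row=0 col=13 char='l'
After 8 (b): row=0 col=11 char='g'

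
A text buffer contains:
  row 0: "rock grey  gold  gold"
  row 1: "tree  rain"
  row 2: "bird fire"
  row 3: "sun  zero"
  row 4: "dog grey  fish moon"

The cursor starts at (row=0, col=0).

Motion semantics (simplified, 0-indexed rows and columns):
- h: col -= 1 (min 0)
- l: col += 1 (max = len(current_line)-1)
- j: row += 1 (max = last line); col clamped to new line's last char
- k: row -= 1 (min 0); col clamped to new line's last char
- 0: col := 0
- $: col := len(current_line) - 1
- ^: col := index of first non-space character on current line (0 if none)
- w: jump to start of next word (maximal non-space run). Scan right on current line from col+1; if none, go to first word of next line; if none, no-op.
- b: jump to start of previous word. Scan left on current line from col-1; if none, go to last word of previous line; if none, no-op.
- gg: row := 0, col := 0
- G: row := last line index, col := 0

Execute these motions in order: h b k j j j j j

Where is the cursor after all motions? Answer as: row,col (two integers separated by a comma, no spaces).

After 1 (h): row=0 col=0 char='r'
After 2 (b): row=0 col=0 char='r'
After 3 (k): row=0 col=0 char='r'
After 4 (j): row=1 col=0 char='t'
After 5 (j): row=2 col=0 char='b'
After 6 (j): row=3 col=0 char='s'
After 7 (j): row=4 col=0 char='d'
After 8 (j): row=4 col=0 char='d'

Answer: 4,0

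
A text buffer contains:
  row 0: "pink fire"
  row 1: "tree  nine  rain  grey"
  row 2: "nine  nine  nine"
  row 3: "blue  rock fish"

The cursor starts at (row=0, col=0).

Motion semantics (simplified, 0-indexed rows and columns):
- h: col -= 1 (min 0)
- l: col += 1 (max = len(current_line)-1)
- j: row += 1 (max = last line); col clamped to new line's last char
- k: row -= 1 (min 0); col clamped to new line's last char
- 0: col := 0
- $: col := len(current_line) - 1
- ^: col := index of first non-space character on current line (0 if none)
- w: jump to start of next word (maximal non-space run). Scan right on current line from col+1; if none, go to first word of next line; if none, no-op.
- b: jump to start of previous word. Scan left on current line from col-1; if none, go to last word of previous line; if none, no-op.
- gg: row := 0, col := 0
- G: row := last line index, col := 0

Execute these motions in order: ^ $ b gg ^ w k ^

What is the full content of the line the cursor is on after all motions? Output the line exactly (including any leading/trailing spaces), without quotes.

After 1 (^): row=0 col=0 char='p'
After 2 ($): row=0 col=8 char='e'
After 3 (b): row=0 col=5 char='f'
After 4 (gg): row=0 col=0 char='p'
After 5 (^): row=0 col=0 char='p'
After 6 (w): row=0 col=5 char='f'
After 7 (k): row=0 col=5 char='f'
After 8 (^): row=0 col=0 char='p'

Answer: pink fire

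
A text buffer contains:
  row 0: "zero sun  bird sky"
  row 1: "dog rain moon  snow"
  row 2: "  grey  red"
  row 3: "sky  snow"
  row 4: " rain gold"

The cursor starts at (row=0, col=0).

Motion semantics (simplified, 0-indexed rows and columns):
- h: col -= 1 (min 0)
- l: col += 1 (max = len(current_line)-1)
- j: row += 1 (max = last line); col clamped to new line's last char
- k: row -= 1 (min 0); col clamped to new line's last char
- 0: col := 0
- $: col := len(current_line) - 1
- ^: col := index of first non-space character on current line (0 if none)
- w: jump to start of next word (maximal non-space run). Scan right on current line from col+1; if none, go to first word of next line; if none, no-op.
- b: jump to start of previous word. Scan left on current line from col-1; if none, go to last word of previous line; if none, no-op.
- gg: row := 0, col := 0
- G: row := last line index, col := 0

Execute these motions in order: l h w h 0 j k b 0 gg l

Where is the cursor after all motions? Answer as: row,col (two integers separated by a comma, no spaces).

Answer: 0,1

Derivation:
After 1 (l): row=0 col=1 char='e'
After 2 (h): row=0 col=0 char='z'
After 3 (w): row=0 col=5 char='s'
After 4 (h): row=0 col=4 char='_'
After 5 (0): row=0 col=0 char='z'
After 6 (j): row=1 col=0 char='d'
After 7 (k): row=0 col=0 char='z'
After 8 (b): row=0 col=0 char='z'
After 9 (0): row=0 col=0 char='z'
After 10 (gg): row=0 col=0 char='z'
After 11 (l): row=0 col=1 char='e'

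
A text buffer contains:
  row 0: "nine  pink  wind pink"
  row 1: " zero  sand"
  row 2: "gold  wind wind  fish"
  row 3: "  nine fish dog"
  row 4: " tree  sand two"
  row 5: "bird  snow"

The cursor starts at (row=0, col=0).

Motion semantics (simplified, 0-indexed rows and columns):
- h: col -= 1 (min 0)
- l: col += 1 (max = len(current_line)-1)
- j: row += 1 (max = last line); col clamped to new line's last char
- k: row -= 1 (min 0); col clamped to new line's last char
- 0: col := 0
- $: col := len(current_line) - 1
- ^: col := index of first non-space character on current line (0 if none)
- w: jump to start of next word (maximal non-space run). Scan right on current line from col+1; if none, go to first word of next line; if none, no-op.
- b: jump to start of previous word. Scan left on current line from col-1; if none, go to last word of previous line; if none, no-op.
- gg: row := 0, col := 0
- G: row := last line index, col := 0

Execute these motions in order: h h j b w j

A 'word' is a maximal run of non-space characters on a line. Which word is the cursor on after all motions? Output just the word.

Answer: gold

Derivation:
After 1 (h): row=0 col=0 char='n'
After 2 (h): row=0 col=0 char='n'
After 3 (j): row=1 col=0 char='_'
After 4 (b): row=0 col=17 char='p'
After 5 (w): row=1 col=1 char='z'
After 6 (j): row=2 col=1 char='o'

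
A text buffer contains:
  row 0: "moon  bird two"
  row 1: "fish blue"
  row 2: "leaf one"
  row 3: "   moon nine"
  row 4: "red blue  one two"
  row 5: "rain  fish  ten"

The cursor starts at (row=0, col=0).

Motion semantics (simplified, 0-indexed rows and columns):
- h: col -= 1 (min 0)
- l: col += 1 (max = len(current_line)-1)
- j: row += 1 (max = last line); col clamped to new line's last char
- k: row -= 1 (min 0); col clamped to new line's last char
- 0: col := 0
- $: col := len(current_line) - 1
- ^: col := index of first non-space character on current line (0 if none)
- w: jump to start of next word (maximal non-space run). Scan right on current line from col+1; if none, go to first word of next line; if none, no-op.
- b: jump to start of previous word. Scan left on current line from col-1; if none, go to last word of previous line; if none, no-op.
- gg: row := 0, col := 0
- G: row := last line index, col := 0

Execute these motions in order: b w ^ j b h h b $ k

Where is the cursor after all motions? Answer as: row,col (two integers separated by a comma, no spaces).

After 1 (b): row=0 col=0 char='m'
After 2 (w): row=0 col=6 char='b'
After 3 (^): row=0 col=0 char='m'
After 4 (j): row=1 col=0 char='f'
After 5 (b): row=0 col=11 char='t'
After 6 (h): row=0 col=10 char='_'
After 7 (h): row=0 col=9 char='d'
After 8 (b): row=0 col=6 char='b'
After 9 ($): row=0 col=13 char='o'
After 10 (k): row=0 col=13 char='o'

Answer: 0,13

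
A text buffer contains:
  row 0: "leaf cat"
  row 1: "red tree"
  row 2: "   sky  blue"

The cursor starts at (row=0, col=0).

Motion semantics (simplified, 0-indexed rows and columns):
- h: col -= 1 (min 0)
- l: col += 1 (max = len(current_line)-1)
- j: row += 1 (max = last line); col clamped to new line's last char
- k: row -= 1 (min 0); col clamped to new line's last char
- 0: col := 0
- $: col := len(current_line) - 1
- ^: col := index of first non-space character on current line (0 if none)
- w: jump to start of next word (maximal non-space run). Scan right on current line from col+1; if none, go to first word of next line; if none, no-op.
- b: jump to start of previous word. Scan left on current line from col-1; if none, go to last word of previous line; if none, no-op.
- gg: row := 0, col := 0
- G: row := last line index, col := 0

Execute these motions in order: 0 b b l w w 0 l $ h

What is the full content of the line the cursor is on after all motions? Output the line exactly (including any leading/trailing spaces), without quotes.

Answer: red tree

Derivation:
After 1 (0): row=0 col=0 char='l'
After 2 (b): row=0 col=0 char='l'
After 3 (b): row=0 col=0 char='l'
After 4 (l): row=0 col=1 char='e'
After 5 (w): row=0 col=5 char='c'
After 6 (w): row=1 col=0 char='r'
After 7 (0): row=1 col=0 char='r'
After 8 (l): row=1 col=1 char='e'
After 9 ($): row=1 col=7 char='e'
After 10 (h): row=1 col=6 char='e'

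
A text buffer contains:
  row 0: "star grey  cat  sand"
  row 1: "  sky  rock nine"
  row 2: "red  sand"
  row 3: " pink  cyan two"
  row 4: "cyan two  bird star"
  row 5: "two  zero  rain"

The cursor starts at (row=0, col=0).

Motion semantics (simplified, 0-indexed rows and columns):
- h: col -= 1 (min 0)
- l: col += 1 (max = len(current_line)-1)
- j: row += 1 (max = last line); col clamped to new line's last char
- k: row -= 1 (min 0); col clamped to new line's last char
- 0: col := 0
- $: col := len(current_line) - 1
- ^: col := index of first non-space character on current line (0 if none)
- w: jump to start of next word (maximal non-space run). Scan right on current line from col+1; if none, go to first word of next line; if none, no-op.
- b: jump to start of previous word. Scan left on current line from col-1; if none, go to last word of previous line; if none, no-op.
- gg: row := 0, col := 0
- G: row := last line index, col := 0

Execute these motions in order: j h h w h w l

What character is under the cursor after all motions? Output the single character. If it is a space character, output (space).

After 1 (j): row=1 col=0 char='_'
After 2 (h): row=1 col=0 char='_'
After 3 (h): row=1 col=0 char='_'
After 4 (w): row=1 col=2 char='s'
After 5 (h): row=1 col=1 char='_'
After 6 (w): row=1 col=2 char='s'
After 7 (l): row=1 col=3 char='k'

Answer: k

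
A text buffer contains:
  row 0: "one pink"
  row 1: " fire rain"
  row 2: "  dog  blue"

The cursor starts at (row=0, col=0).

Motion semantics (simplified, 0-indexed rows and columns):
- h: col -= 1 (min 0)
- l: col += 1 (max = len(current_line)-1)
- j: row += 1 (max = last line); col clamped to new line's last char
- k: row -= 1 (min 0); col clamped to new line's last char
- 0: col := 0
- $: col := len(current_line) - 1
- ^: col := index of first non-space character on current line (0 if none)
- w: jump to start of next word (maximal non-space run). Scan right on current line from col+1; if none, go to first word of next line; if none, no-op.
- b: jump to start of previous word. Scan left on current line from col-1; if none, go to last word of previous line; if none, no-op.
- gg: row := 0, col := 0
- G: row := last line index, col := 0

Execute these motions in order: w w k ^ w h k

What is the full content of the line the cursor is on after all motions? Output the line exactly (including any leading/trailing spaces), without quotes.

After 1 (w): row=0 col=4 char='p'
After 2 (w): row=1 col=1 char='f'
After 3 (k): row=0 col=1 char='n'
After 4 (^): row=0 col=0 char='o'
After 5 (w): row=0 col=4 char='p'
After 6 (h): row=0 col=3 char='_'
After 7 (k): row=0 col=3 char='_'

Answer: one pink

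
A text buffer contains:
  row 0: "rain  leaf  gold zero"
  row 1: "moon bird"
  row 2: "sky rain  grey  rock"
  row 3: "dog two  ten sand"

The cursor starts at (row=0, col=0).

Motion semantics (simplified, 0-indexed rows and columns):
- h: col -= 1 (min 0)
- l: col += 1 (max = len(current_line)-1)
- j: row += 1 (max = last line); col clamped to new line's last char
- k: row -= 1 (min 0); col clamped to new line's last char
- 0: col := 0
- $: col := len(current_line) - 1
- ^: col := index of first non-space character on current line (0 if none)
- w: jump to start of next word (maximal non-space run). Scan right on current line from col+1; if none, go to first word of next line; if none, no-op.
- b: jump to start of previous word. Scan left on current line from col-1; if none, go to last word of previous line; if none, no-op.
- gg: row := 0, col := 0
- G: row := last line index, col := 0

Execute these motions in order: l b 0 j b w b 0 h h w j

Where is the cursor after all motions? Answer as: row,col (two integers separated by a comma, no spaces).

Answer: 1,6

Derivation:
After 1 (l): row=0 col=1 char='a'
After 2 (b): row=0 col=0 char='r'
After 3 (0): row=0 col=0 char='r'
After 4 (j): row=1 col=0 char='m'
After 5 (b): row=0 col=17 char='z'
After 6 (w): row=1 col=0 char='m'
After 7 (b): row=0 col=17 char='z'
After 8 (0): row=0 col=0 char='r'
After 9 (h): row=0 col=0 char='r'
After 10 (h): row=0 col=0 char='r'
After 11 (w): row=0 col=6 char='l'
After 12 (j): row=1 col=6 char='i'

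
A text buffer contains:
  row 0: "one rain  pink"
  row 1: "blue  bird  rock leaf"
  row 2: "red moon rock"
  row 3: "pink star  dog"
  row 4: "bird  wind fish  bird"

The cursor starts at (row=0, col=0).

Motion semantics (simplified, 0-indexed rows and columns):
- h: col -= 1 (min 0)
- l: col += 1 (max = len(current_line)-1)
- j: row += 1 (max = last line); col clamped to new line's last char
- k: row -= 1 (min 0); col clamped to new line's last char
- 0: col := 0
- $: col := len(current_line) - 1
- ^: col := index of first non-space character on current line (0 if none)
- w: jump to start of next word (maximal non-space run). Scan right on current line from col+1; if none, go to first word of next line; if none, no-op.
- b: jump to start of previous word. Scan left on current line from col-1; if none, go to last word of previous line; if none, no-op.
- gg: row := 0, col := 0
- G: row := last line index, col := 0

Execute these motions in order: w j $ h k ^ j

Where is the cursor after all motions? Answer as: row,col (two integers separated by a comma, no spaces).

After 1 (w): row=0 col=4 char='r'
After 2 (j): row=1 col=4 char='_'
After 3 ($): row=1 col=20 char='f'
After 4 (h): row=1 col=19 char='a'
After 5 (k): row=0 col=13 char='k'
After 6 (^): row=0 col=0 char='o'
After 7 (j): row=1 col=0 char='b'

Answer: 1,0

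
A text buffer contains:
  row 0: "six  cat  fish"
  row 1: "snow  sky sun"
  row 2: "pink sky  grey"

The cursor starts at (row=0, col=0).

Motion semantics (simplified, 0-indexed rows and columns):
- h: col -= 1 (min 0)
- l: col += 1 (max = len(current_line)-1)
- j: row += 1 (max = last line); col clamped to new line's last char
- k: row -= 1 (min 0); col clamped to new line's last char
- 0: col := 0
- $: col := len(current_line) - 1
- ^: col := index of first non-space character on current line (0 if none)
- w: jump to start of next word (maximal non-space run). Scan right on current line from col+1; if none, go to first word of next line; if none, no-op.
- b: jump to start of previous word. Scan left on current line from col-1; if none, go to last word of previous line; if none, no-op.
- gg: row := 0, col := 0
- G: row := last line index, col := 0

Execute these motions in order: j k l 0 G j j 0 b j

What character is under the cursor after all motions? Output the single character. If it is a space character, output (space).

After 1 (j): row=1 col=0 char='s'
After 2 (k): row=0 col=0 char='s'
After 3 (l): row=0 col=1 char='i'
After 4 (0): row=0 col=0 char='s'
After 5 (G): row=2 col=0 char='p'
After 6 (j): row=2 col=0 char='p'
After 7 (j): row=2 col=0 char='p'
After 8 (0): row=2 col=0 char='p'
After 9 (b): row=1 col=10 char='s'
After 10 (j): row=2 col=10 char='g'

Answer: g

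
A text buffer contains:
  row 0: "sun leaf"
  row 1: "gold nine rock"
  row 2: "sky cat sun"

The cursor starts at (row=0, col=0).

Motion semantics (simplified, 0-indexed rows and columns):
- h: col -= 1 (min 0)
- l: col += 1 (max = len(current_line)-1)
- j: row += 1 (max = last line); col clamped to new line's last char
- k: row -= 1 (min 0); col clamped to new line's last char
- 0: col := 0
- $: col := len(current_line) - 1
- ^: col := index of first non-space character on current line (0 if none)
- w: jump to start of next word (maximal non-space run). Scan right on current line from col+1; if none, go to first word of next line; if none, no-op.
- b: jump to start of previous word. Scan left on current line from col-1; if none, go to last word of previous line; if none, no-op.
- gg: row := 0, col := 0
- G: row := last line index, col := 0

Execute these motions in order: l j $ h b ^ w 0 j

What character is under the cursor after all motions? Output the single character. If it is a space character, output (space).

Answer: s

Derivation:
After 1 (l): row=0 col=1 char='u'
After 2 (j): row=1 col=1 char='o'
After 3 ($): row=1 col=13 char='k'
After 4 (h): row=1 col=12 char='c'
After 5 (b): row=1 col=10 char='r'
After 6 (^): row=1 col=0 char='g'
After 7 (w): row=1 col=5 char='n'
After 8 (0): row=1 col=0 char='g'
After 9 (j): row=2 col=0 char='s'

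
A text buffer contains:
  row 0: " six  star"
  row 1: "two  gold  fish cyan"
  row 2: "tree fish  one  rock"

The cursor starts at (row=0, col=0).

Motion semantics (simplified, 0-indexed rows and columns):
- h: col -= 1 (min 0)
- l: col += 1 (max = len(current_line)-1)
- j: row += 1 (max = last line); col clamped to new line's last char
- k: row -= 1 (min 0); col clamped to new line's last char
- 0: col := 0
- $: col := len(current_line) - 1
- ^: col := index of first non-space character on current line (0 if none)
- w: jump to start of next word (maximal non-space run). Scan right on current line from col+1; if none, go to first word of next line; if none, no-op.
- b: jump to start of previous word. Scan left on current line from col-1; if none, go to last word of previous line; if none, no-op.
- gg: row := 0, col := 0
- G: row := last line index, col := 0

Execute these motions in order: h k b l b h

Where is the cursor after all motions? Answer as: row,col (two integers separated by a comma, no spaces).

Answer: 0,0

Derivation:
After 1 (h): row=0 col=0 char='_'
After 2 (k): row=0 col=0 char='_'
After 3 (b): row=0 col=0 char='_'
After 4 (l): row=0 col=1 char='s'
After 5 (b): row=0 col=1 char='s'
After 6 (h): row=0 col=0 char='_'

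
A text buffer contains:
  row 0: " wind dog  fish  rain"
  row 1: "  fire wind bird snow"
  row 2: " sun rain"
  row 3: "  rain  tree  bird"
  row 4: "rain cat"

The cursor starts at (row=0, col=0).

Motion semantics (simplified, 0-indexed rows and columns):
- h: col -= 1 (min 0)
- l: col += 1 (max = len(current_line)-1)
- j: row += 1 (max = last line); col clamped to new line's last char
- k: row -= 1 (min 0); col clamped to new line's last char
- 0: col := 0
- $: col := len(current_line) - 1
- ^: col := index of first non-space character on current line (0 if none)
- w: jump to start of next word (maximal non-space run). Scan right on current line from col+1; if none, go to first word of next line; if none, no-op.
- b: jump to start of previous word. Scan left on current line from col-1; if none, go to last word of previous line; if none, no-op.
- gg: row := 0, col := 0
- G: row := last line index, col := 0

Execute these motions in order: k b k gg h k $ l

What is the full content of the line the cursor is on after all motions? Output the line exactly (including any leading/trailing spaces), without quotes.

Answer:  wind dog  fish  rain

Derivation:
After 1 (k): row=0 col=0 char='_'
After 2 (b): row=0 col=0 char='_'
After 3 (k): row=0 col=0 char='_'
After 4 (gg): row=0 col=0 char='_'
After 5 (h): row=0 col=0 char='_'
After 6 (k): row=0 col=0 char='_'
After 7 ($): row=0 col=20 char='n'
After 8 (l): row=0 col=20 char='n'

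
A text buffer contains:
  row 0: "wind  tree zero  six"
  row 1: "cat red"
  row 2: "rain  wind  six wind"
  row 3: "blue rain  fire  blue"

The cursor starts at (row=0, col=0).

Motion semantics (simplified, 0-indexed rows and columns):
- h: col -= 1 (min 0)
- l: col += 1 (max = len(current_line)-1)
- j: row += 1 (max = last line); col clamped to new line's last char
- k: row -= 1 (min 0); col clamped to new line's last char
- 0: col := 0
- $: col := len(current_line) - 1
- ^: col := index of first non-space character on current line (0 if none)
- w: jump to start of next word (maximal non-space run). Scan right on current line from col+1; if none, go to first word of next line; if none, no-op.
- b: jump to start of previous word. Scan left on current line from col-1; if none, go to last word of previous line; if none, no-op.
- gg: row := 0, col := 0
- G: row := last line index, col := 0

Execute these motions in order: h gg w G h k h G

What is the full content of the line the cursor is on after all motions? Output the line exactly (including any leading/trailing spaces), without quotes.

After 1 (h): row=0 col=0 char='w'
After 2 (gg): row=0 col=0 char='w'
After 3 (w): row=0 col=6 char='t'
After 4 (G): row=3 col=0 char='b'
After 5 (h): row=3 col=0 char='b'
After 6 (k): row=2 col=0 char='r'
After 7 (h): row=2 col=0 char='r'
After 8 (G): row=3 col=0 char='b'

Answer: blue rain  fire  blue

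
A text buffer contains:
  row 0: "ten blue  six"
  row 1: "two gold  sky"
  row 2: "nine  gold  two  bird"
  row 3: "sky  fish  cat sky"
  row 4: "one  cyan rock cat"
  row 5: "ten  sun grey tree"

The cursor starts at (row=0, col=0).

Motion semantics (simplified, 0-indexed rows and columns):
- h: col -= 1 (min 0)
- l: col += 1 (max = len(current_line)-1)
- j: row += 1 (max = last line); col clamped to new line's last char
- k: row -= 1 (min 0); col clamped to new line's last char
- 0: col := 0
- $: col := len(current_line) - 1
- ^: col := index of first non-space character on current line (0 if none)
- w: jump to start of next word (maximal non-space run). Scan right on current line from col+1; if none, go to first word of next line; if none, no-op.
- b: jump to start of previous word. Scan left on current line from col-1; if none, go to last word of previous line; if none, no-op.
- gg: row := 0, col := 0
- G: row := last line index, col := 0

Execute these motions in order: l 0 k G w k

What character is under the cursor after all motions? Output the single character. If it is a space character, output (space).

After 1 (l): row=0 col=1 char='e'
After 2 (0): row=0 col=0 char='t'
After 3 (k): row=0 col=0 char='t'
After 4 (G): row=5 col=0 char='t'
After 5 (w): row=5 col=5 char='s'
After 6 (k): row=4 col=5 char='c'

Answer: c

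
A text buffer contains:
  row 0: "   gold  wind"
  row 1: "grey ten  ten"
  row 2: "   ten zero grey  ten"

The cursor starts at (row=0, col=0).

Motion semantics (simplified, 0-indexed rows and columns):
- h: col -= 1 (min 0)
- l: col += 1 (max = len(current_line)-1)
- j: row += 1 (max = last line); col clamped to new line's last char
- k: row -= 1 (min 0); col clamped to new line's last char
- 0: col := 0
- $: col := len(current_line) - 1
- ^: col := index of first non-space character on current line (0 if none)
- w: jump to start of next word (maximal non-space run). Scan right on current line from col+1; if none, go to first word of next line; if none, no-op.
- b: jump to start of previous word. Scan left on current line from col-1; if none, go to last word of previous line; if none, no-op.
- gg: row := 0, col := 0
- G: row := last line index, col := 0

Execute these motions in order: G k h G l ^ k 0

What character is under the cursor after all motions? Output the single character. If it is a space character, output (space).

Answer: g

Derivation:
After 1 (G): row=2 col=0 char='_'
After 2 (k): row=1 col=0 char='g'
After 3 (h): row=1 col=0 char='g'
After 4 (G): row=2 col=0 char='_'
After 5 (l): row=2 col=1 char='_'
After 6 (^): row=2 col=3 char='t'
After 7 (k): row=1 col=3 char='y'
After 8 (0): row=1 col=0 char='g'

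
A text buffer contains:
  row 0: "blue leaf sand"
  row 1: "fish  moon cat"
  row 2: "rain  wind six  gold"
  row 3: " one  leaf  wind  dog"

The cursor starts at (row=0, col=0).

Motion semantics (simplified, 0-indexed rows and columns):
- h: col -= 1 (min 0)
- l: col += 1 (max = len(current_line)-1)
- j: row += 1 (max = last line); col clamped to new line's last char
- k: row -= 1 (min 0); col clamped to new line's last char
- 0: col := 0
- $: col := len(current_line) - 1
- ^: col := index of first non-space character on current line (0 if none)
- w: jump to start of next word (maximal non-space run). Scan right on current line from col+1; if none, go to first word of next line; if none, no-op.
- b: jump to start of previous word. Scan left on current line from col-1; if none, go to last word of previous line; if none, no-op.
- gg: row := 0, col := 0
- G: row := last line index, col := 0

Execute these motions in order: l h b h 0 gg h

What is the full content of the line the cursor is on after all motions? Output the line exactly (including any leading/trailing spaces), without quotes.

Answer: blue leaf sand

Derivation:
After 1 (l): row=0 col=1 char='l'
After 2 (h): row=0 col=0 char='b'
After 3 (b): row=0 col=0 char='b'
After 4 (h): row=0 col=0 char='b'
After 5 (0): row=0 col=0 char='b'
After 6 (gg): row=0 col=0 char='b'
After 7 (h): row=0 col=0 char='b'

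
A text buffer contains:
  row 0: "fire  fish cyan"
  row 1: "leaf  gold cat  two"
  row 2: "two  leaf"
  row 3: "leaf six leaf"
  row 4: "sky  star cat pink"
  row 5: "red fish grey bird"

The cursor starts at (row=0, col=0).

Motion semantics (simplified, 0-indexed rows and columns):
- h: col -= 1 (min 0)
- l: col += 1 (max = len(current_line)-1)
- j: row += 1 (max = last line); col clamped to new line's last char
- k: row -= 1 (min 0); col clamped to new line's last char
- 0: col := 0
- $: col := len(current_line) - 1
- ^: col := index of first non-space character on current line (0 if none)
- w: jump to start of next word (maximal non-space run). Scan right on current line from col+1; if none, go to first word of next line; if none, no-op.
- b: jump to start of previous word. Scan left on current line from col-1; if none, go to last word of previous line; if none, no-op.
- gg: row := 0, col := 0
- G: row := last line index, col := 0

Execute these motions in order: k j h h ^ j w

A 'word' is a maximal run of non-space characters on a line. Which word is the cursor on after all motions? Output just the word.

After 1 (k): row=0 col=0 char='f'
After 2 (j): row=1 col=0 char='l'
After 3 (h): row=1 col=0 char='l'
After 4 (h): row=1 col=0 char='l'
After 5 (^): row=1 col=0 char='l'
After 6 (j): row=2 col=0 char='t'
After 7 (w): row=2 col=5 char='l'

Answer: leaf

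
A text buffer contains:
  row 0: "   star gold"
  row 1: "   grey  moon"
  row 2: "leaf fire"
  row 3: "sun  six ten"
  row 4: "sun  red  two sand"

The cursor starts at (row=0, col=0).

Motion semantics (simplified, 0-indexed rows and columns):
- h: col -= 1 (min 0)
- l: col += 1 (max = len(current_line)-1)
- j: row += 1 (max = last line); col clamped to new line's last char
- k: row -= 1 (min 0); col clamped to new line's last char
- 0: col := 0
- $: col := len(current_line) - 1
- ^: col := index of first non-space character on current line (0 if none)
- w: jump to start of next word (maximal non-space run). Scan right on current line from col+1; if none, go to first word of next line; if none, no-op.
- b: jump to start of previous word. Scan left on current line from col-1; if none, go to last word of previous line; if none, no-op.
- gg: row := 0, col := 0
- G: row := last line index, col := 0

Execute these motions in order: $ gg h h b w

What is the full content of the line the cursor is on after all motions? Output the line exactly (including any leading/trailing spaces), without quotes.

After 1 ($): row=0 col=11 char='d'
After 2 (gg): row=0 col=0 char='_'
After 3 (h): row=0 col=0 char='_'
After 4 (h): row=0 col=0 char='_'
After 5 (b): row=0 col=0 char='_'
After 6 (w): row=0 col=3 char='s'

Answer:    star gold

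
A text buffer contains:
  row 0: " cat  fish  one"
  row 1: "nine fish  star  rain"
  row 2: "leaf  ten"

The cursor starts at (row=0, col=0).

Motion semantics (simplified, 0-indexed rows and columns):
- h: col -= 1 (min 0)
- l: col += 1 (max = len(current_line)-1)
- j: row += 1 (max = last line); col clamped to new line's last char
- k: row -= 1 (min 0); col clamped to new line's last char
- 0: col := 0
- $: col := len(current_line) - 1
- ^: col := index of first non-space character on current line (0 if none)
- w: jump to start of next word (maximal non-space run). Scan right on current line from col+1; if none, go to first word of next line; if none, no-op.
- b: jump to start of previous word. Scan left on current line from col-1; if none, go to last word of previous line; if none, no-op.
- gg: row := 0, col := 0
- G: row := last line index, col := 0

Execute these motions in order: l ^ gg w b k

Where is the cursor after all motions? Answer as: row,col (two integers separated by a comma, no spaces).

After 1 (l): row=0 col=1 char='c'
After 2 (^): row=0 col=1 char='c'
After 3 (gg): row=0 col=0 char='_'
After 4 (w): row=0 col=1 char='c'
After 5 (b): row=0 col=1 char='c'
After 6 (k): row=0 col=1 char='c'

Answer: 0,1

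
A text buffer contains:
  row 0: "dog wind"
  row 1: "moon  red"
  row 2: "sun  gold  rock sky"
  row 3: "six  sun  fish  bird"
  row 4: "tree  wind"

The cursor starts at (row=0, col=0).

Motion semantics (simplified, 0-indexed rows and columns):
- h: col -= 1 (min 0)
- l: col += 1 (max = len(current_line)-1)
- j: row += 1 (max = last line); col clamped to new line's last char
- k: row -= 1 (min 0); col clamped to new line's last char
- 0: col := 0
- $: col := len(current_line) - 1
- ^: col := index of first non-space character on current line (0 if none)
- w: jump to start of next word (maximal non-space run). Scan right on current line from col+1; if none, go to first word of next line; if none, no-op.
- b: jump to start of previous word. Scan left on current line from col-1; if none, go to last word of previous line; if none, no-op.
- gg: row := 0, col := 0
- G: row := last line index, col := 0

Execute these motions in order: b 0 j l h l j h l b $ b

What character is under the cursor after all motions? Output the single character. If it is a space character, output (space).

Answer: s

Derivation:
After 1 (b): row=0 col=0 char='d'
After 2 (0): row=0 col=0 char='d'
After 3 (j): row=1 col=0 char='m'
After 4 (l): row=1 col=1 char='o'
After 5 (h): row=1 col=0 char='m'
After 6 (l): row=1 col=1 char='o'
After 7 (j): row=2 col=1 char='u'
After 8 (h): row=2 col=0 char='s'
After 9 (l): row=2 col=1 char='u'
After 10 (b): row=2 col=0 char='s'
After 11 ($): row=2 col=18 char='y'
After 12 (b): row=2 col=16 char='s'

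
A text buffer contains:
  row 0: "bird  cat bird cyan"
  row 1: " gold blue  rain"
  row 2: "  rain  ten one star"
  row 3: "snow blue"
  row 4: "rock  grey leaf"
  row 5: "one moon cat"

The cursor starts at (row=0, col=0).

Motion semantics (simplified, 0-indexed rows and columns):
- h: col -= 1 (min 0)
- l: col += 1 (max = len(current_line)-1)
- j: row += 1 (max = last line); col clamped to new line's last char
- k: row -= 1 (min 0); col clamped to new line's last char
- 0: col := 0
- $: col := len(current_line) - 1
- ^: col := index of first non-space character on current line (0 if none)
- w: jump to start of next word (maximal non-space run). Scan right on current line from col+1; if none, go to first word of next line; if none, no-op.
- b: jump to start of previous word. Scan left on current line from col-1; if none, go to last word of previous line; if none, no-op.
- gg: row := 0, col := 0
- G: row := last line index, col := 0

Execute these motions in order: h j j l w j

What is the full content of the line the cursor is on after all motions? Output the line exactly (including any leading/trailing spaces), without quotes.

After 1 (h): row=0 col=0 char='b'
After 2 (j): row=1 col=0 char='_'
After 3 (j): row=2 col=0 char='_'
After 4 (l): row=2 col=1 char='_'
After 5 (w): row=2 col=2 char='r'
After 6 (j): row=3 col=2 char='o'

Answer: snow blue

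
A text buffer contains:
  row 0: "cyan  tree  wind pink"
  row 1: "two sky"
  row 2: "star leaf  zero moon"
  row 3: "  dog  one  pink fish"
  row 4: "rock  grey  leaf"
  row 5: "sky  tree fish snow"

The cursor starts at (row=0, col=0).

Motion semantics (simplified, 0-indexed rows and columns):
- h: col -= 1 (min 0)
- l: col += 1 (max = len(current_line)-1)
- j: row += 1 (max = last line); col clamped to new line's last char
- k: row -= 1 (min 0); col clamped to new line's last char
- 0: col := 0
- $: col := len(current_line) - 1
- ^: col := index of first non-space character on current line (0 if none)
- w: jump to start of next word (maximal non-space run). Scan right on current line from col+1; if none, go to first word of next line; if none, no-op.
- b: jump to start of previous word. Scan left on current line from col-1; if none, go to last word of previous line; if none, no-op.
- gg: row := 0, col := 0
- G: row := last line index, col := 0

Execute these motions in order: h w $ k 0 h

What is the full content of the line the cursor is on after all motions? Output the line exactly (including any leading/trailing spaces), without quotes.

Answer: cyan  tree  wind pink

Derivation:
After 1 (h): row=0 col=0 char='c'
After 2 (w): row=0 col=6 char='t'
After 3 ($): row=0 col=20 char='k'
After 4 (k): row=0 col=20 char='k'
After 5 (0): row=0 col=0 char='c'
After 6 (h): row=0 col=0 char='c'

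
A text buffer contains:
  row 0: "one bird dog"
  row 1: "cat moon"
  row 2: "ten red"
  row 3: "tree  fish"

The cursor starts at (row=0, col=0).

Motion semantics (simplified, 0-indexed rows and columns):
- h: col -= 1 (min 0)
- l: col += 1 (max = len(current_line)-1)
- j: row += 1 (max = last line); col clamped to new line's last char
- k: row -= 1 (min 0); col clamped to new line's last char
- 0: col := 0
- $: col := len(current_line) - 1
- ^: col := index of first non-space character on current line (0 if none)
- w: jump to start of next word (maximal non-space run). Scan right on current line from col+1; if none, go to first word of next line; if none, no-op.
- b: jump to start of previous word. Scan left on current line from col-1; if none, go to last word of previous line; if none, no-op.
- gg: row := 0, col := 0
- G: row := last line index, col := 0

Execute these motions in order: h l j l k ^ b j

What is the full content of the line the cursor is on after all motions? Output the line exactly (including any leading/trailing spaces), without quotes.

Answer: cat moon

Derivation:
After 1 (h): row=0 col=0 char='o'
After 2 (l): row=0 col=1 char='n'
After 3 (j): row=1 col=1 char='a'
After 4 (l): row=1 col=2 char='t'
After 5 (k): row=0 col=2 char='e'
After 6 (^): row=0 col=0 char='o'
After 7 (b): row=0 col=0 char='o'
After 8 (j): row=1 col=0 char='c'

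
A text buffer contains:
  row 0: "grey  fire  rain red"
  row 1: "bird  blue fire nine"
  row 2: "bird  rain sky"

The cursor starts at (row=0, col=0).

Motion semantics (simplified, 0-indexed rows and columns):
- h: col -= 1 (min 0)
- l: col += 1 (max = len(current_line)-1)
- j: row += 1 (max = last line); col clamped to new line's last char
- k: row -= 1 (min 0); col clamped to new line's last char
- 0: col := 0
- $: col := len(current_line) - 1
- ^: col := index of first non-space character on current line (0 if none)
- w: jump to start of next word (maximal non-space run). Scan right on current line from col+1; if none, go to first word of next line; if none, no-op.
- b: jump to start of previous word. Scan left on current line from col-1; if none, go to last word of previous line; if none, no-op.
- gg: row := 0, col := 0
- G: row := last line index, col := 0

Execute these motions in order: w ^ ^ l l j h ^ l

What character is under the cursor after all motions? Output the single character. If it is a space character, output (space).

Answer: i

Derivation:
After 1 (w): row=0 col=6 char='f'
After 2 (^): row=0 col=0 char='g'
After 3 (^): row=0 col=0 char='g'
After 4 (l): row=0 col=1 char='r'
After 5 (l): row=0 col=2 char='e'
After 6 (j): row=1 col=2 char='r'
After 7 (h): row=1 col=1 char='i'
After 8 (^): row=1 col=0 char='b'
After 9 (l): row=1 col=1 char='i'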